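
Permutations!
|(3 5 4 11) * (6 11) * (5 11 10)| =|(3 11)(4 6 10 5)| =4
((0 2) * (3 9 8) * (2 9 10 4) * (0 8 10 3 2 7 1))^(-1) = (0 1 7 4 10 9)(2 8) = [1, 7, 8, 3, 10, 5, 6, 4, 2, 0, 9]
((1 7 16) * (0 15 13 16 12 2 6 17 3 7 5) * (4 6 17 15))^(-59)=(0 16 6 5 13 4 1 15)(2 17 3 7 12)=[16, 15, 17, 7, 1, 13, 5, 12, 8, 9, 10, 11, 2, 4, 14, 0, 6, 3]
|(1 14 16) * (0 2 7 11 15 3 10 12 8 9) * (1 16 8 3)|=|(16)(0 2 7 11 15 1 14 8 9)(3 10 12)|=9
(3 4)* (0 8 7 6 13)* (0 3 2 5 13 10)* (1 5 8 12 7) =(0 12 7 6 10)(1 5 13 3 4 2 8) =[12, 5, 8, 4, 2, 13, 10, 6, 1, 9, 0, 11, 7, 3]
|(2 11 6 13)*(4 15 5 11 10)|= |(2 10 4 15 5 11 6 13)|= 8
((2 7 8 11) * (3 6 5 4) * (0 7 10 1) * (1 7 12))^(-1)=[1, 12, 11, 4, 5, 6, 3, 10, 7, 9, 2, 8, 0]=(0 1 12)(2 11 8 7 10)(3 4 5 6)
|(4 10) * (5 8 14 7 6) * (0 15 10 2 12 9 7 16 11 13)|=|(0 15 10 4 2 12 9 7 6 5 8 14 16 11 13)|=15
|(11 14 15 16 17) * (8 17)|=6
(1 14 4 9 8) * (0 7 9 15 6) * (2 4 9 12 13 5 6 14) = (0 7 12 13 5 6)(1 2 4 15 14 9 8) = [7, 2, 4, 3, 15, 6, 0, 12, 1, 8, 10, 11, 13, 5, 9, 14]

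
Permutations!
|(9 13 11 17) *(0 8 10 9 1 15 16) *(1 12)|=|(0 8 10 9 13 11 17 12 1 15 16)|=11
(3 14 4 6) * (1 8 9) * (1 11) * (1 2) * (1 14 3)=(1 8 9 11 2 14 4 6)=[0, 8, 14, 3, 6, 5, 1, 7, 9, 11, 10, 2, 12, 13, 4]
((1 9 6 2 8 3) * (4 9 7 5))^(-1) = [0, 3, 6, 8, 5, 7, 9, 1, 2, 4] = (1 3 8 2 6 9 4 5 7)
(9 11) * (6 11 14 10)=(6 11 9 14 10)=[0, 1, 2, 3, 4, 5, 11, 7, 8, 14, 6, 9, 12, 13, 10]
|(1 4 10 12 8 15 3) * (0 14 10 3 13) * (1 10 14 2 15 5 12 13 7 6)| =30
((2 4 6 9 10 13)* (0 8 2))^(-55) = [8, 1, 4, 3, 6, 5, 9, 7, 2, 10, 13, 11, 12, 0] = (0 8 2 4 6 9 10 13)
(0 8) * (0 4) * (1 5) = (0 8 4)(1 5) = [8, 5, 2, 3, 0, 1, 6, 7, 4]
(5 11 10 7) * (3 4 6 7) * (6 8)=(3 4 8 6 7 5 11 10)=[0, 1, 2, 4, 8, 11, 7, 5, 6, 9, 3, 10]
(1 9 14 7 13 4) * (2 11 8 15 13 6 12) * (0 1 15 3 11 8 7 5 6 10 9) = [1, 0, 8, 11, 15, 6, 12, 10, 3, 14, 9, 7, 2, 4, 5, 13] = (0 1)(2 8 3 11 7 10 9 14 5 6 12)(4 15 13)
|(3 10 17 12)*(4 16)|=4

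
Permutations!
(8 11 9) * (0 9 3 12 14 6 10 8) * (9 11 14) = (0 11 3 12 9)(6 10 8 14) = [11, 1, 2, 12, 4, 5, 10, 7, 14, 0, 8, 3, 9, 13, 6]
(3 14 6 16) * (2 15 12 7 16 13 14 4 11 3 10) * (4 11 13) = [0, 1, 15, 11, 13, 5, 4, 16, 8, 9, 2, 3, 7, 14, 6, 12, 10] = (2 15 12 7 16 10)(3 11)(4 13 14 6)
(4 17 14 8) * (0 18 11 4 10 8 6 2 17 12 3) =[18, 1, 17, 0, 12, 5, 2, 7, 10, 9, 8, 4, 3, 13, 6, 15, 16, 14, 11] =(0 18 11 4 12 3)(2 17 14 6)(8 10)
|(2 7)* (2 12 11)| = 4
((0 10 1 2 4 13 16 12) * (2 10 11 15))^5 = (0 13 15 12 4 11 16 2)(1 10) = [13, 10, 0, 3, 11, 5, 6, 7, 8, 9, 1, 16, 4, 15, 14, 12, 2]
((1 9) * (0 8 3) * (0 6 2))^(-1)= (0 2 6 3 8)(1 9)= [2, 9, 6, 8, 4, 5, 3, 7, 0, 1]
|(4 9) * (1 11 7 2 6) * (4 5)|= |(1 11 7 2 6)(4 9 5)|= 15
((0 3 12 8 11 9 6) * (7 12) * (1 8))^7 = [9, 7, 2, 6, 4, 5, 11, 0, 12, 8, 10, 1, 3] = (0 9 8 12 3 6 11 1 7)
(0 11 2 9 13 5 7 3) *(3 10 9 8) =[11, 1, 8, 0, 4, 7, 6, 10, 3, 13, 9, 2, 12, 5] =(0 11 2 8 3)(5 7 10 9 13)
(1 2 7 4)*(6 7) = (1 2 6 7 4) = [0, 2, 6, 3, 1, 5, 7, 4]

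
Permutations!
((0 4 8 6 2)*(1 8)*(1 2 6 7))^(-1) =(0 2 4)(1 7 8) =[2, 7, 4, 3, 0, 5, 6, 8, 1]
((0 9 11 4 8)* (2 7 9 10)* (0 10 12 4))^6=(0 7 8)(2 4 11)(9 10 12)=[7, 1, 4, 3, 11, 5, 6, 8, 0, 10, 12, 2, 9]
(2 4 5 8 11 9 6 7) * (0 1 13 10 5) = (0 1 13 10 5 8 11 9 6 7 2 4) = [1, 13, 4, 3, 0, 8, 7, 2, 11, 6, 5, 9, 12, 10]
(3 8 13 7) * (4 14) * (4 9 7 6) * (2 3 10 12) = [0, 1, 3, 8, 14, 5, 4, 10, 13, 7, 12, 11, 2, 6, 9] = (2 3 8 13 6 4 14 9 7 10 12)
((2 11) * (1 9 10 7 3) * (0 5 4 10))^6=(11)(0 1 7 4)(3 10 5 9)=[1, 7, 2, 10, 0, 9, 6, 4, 8, 3, 5, 11]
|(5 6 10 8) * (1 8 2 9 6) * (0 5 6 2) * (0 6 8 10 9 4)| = |(0 5 1 10 6 9 2 4)| = 8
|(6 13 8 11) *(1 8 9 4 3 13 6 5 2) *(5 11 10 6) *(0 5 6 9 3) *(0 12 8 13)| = |(0 5 2 1 13 3)(4 12 8 10 9)| = 30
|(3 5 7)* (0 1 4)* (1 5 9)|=|(0 5 7 3 9 1 4)|=7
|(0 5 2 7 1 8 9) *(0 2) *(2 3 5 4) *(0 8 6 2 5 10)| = 28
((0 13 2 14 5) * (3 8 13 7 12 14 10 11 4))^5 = [0, 1, 8, 11, 10, 5, 6, 7, 4, 9, 13, 2, 12, 3, 14] = (14)(2 8 4 10 13 3 11)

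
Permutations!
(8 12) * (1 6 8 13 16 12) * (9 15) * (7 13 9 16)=(1 6 8)(7 13)(9 15 16 12)=[0, 6, 2, 3, 4, 5, 8, 13, 1, 15, 10, 11, 9, 7, 14, 16, 12]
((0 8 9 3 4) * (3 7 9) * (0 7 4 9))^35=[7, 1, 2, 8, 9, 5, 6, 4, 0, 3]=(0 7 4 9 3 8)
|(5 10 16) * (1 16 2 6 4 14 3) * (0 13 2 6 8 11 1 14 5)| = 28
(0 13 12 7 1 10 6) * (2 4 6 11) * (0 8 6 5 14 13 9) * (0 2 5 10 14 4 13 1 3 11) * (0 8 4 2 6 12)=(0 9 6 4 10 8 12 7 3 11 5 2 13)(1 14)=[9, 14, 13, 11, 10, 2, 4, 3, 12, 6, 8, 5, 7, 0, 1]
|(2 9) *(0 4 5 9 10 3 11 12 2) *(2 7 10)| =|(0 4 5 9)(3 11 12 7 10)| =20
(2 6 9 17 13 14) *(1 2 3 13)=(1 2 6 9 17)(3 13 14)=[0, 2, 6, 13, 4, 5, 9, 7, 8, 17, 10, 11, 12, 14, 3, 15, 16, 1]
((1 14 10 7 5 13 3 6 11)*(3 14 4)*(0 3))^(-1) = (0 4 1 11 6 3)(5 7 10 14 13) = [4, 11, 2, 0, 1, 7, 3, 10, 8, 9, 14, 6, 12, 5, 13]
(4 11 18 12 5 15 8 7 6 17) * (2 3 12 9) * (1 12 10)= (1 12 5 15 8 7 6 17 4 11 18 9 2 3 10)= [0, 12, 3, 10, 11, 15, 17, 6, 7, 2, 1, 18, 5, 13, 14, 8, 16, 4, 9]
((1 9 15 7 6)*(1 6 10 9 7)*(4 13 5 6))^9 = (1 15 9 10 7)(4 13 5 6) = [0, 15, 2, 3, 13, 6, 4, 1, 8, 10, 7, 11, 12, 5, 14, 9]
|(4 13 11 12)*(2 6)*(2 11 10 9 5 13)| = |(2 6 11 12 4)(5 13 10 9)| = 20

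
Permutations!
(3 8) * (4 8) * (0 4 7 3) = (0 4 8)(3 7) = [4, 1, 2, 7, 8, 5, 6, 3, 0]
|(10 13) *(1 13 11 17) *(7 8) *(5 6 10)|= |(1 13 5 6 10 11 17)(7 8)|= 14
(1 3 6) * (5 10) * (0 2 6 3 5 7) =(0 2 6 1 5 10 7) =[2, 5, 6, 3, 4, 10, 1, 0, 8, 9, 7]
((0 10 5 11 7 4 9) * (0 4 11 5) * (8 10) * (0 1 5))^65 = (4 9)(7 11) = [0, 1, 2, 3, 9, 5, 6, 11, 8, 4, 10, 7]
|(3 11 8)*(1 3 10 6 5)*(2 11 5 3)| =|(1 2 11 8 10 6 3 5)| =8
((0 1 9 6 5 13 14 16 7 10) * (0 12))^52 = (0 7 13 9 12 16 5 1 10 14 6) = [7, 10, 2, 3, 4, 1, 0, 13, 8, 12, 14, 11, 16, 9, 6, 15, 5]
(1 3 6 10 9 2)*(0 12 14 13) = (0 12 14 13)(1 3 6 10 9 2) = [12, 3, 1, 6, 4, 5, 10, 7, 8, 2, 9, 11, 14, 0, 13]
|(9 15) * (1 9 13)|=|(1 9 15 13)|=4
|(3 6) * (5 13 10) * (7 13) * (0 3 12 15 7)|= 9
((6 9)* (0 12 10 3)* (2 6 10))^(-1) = (0 3 10 9 6 2 12) = [3, 1, 12, 10, 4, 5, 2, 7, 8, 6, 9, 11, 0]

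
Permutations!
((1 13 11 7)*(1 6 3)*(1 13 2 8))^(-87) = [0, 1, 2, 7, 4, 5, 11, 13, 8, 9, 10, 3, 12, 6] = (3 7 13 6 11)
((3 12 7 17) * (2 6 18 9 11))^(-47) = (2 9 6 11 18)(3 12 7 17) = [0, 1, 9, 12, 4, 5, 11, 17, 8, 6, 10, 18, 7, 13, 14, 15, 16, 3, 2]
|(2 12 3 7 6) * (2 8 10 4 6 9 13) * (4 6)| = |(2 12 3 7 9 13)(6 8 10)| = 6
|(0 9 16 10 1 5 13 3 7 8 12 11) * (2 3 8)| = 30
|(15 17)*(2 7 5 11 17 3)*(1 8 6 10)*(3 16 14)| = 36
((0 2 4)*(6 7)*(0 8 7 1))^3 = (0 8 1 4 6 2 7) = [8, 4, 7, 3, 6, 5, 2, 0, 1]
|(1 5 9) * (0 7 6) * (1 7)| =6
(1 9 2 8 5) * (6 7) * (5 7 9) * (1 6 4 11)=[0, 5, 8, 3, 11, 6, 9, 4, 7, 2, 10, 1]=(1 5 6 9 2 8 7 4 11)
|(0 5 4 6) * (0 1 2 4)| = |(0 5)(1 2 4 6)| = 4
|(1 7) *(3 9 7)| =4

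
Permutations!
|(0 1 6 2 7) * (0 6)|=|(0 1)(2 7 6)|=6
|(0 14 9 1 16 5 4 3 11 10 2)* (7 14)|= |(0 7 14 9 1 16 5 4 3 11 10 2)|= 12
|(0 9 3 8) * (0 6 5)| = 6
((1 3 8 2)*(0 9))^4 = [0, 1, 2, 3, 4, 5, 6, 7, 8, 9] = (9)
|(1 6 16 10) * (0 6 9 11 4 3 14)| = |(0 6 16 10 1 9 11 4 3 14)| = 10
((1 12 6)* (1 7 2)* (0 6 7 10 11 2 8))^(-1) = [8, 2, 11, 3, 4, 5, 0, 12, 7, 9, 6, 10, 1] = (0 8 7 12 1 2 11 10 6)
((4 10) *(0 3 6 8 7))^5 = (4 10) = [0, 1, 2, 3, 10, 5, 6, 7, 8, 9, 4]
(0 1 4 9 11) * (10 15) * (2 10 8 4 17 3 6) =(0 1 17 3 6 2 10 15 8 4 9 11) =[1, 17, 10, 6, 9, 5, 2, 7, 4, 11, 15, 0, 12, 13, 14, 8, 16, 3]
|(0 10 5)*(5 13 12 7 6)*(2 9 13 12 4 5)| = |(0 10 12 7 6 2 9 13 4 5)| = 10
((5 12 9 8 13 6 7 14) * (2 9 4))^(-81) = (2 4 12 5 14 7 6 13 8 9) = [0, 1, 4, 3, 12, 14, 13, 6, 9, 2, 10, 11, 5, 8, 7]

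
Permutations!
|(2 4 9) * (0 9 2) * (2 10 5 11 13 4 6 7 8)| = |(0 9)(2 6 7 8)(4 10 5 11 13)| = 20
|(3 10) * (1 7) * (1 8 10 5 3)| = 4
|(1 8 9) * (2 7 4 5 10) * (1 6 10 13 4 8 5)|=12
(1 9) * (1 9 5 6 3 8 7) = (9)(1 5 6 3 8 7) = [0, 5, 2, 8, 4, 6, 3, 1, 7, 9]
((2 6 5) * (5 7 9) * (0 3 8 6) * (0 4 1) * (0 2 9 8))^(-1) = [3, 4, 1, 0, 2, 9, 8, 6, 7, 5] = (0 3)(1 4 2)(5 9)(6 8 7)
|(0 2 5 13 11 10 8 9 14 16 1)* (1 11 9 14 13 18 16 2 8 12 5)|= 30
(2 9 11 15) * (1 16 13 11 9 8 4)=(1 16 13 11 15 2 8 4)=[0, 16, 8, 3, 1, 5, 6, 7, 4, 9, 10, 15, 12, 11, 14, 2, 13]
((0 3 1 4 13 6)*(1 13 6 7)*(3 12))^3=(0 13 4 12 7 6 3 1)=[13, 0, 2, 1, 12, 5, 3, 6, 8, 9, 10, 11, 7, 4]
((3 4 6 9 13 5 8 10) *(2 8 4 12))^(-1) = (2 12 3 10 8)(4 5 13 9 6) = [0, 1, 12, 10, 5, 13, 4, 7, 2, 6, 8, 11, 3, 9]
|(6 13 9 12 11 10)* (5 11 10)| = |(5 11)(6 13 9 12 10)| = 10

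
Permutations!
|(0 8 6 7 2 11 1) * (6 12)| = 8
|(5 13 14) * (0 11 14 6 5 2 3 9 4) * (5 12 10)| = |(0 11 14 2 3 9 4)(5 13 6 12 10)| = 35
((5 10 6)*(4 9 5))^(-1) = (4 6 10 5 9) = [0, 1, 2, 3, 6, 9, 10, 7, 8, 4, 5]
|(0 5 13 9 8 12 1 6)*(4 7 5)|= 10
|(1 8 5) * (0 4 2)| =3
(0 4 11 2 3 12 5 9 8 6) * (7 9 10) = (0 4 11 2 3 12 5 10 7 9 8 6) = [4, 1, 3, 12, 11, 10, 0, 9, 6, 8, 7, 2, 5]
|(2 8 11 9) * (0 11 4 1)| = 7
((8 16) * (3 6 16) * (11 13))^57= (3 6 16 8)(11 13)= [0, 1, 2, 6, 4, 5, 16, 7, 3, 9, 10, 13, 12, 11, 14, 15, 8]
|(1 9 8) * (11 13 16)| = 3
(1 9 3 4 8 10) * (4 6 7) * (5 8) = (1 9 3 6 7 4 5 8 10) = [0, 9, 2, 6, 5, 8, 7, 4, 10, 3, 1]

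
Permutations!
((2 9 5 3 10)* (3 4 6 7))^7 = (2 10 3 7 6 4 5 9) = [0, 1, 10, 7, 5, 9, 4, 6, 8, 2, 3]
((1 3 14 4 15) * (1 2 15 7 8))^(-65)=[0, 3, 15, 14, 7, 5, 6, 8, 1, 9, 10, 11, 12, 13, 4, 2]=(1 3 14 4 7 8)(2 15)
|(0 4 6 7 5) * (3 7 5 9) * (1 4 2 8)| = 21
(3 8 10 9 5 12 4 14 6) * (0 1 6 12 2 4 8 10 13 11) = (0 1 6 3 10 9 5 2 4 14 12 8 13 11) = [1, 6, 4, 10, 14, 2, 3, 7, 13, 5, 9, 0, 8, 11, 12]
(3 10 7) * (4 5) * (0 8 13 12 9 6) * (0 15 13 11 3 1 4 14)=(0 8 11 3 10 7 1 4 5 14)(6 15 13 12 9)=[8, 4, 2, 10, 5, 14, 15, 1, 11, 6, 7, 3, 9, 12, 0, 13]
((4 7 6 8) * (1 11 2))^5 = (1 2 11)(4 7 6 8) = [0, 2, 11, 3, 7, 5, 8, 6, 4, 9, 10, 1]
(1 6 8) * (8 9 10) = [0, 6, 2, 3, 4, 5, 9, 7, 1, 10, 8] = (1 6 9 10 8)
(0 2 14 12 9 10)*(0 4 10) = (0 2 14 12 9)(4 10) = [2, 1, 14, 3, 10, 5, 6, 7, 8, 0, 4, 11, 9, 13, 12]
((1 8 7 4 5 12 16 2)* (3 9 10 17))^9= (1 8 7 4 5 12 16 2)(3 9 10 17)= [0, 8, 1, 9, 5, 12, 6, 4, 7, 10, 17, 11, 16, 13, 14, 15, 2, 3]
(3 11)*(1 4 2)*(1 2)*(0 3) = (0 3 11)(1 4) = [3, 4, 2, 11, 1, 5, 6, 7, 8, 9, 10, 0]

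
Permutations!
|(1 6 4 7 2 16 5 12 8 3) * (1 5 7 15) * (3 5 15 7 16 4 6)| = 3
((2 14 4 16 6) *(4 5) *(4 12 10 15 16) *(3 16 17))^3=(2 12 17 6 5 15 16 14 10 3)=[0, 1, 12, 2, 4, 15, 5, 7, 8, 9, 3, 11, 17, 13, 10, 16, 14, 6]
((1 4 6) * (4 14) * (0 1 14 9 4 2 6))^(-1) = (0 4 9 1)(2 14 6) = [4, 0, 14, 3, 9, 5, 2, 7, 8, 1, 10, 11, 12, 13, 6]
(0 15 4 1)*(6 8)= [15, 0, 2, 3, 1, 5, 8, 7, 6, 9, 10, 11, 12, 13, 14, 4]= (0 15 4 1)(6 8)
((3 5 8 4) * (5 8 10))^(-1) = (3 4 8)(5 10) = [0, 1, 2, 4, 8, 10, 6, 7, 3, 9, 5]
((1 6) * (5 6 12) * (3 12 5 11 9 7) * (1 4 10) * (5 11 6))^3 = (1 7 6)(3 4 11)(9 12 10) = [0, 7, 2, 4, 11, 5, 1, 6, 8, 12, 9, 3, 10]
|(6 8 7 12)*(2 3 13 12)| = 7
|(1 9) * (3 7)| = |(1 9)(3 7)| = 2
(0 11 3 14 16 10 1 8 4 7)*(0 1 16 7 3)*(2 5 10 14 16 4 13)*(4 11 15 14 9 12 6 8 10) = (0 15 14 7 1 10 11)(2 5 4 3 16 9 12 6 8 13) = [15, 10, 5, 16, 3, 4, 8, 1, 13, 12, 11, 0, 6, 2, 7, 14, 9]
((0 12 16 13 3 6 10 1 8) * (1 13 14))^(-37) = (0 8 1 14 16 12)(3 13 10 6) = [8, 14, 2, 13, 4, 5, 3, 7, 1, 9, 6, 11, 0, 10, 16, 15, 12]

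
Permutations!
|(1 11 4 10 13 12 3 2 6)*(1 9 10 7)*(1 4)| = 14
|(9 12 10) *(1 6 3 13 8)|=|(1 6 3 13 8)(9 12 10)|=15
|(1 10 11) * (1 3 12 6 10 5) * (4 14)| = |(1 5)(3 12 6 10 11)(4 14)| = 10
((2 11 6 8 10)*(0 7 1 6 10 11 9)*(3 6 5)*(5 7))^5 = (0 11 5 10 3 2 6 9 8)(1 7) = [11, 7, 6, 2, 4, 10, 9, 1, 0, 8, 3, 5]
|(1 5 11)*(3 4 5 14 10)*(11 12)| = 8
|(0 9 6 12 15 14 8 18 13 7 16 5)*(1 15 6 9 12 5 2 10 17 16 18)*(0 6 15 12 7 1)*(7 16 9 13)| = 12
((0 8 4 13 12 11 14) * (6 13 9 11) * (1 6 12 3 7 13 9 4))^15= (0 8 1 6 9 11 14)= [8, 6, 2, 3, 4, 5, 9, 7, 1, 11, 10, 14, 12, 13, 0]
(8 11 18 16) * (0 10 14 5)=(0 10 14 5)(8 11 18 16)=[10, 1, 2, 3, 4, 0, 6, 7, 11, 9, 14, 18, 12, 13, 5, 15, 8, 17, 16]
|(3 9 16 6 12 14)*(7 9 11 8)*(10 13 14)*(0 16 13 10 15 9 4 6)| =|(0 16)(3 11 8 7 4 6 12 15 9 13 14)| =22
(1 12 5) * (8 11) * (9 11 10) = [0, 12, 2, 3, 4, 1, 6, 7, 10, 11, 9, 8, 5] = (1 12 5)(8 10 9 11)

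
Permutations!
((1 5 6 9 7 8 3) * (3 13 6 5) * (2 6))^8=(2 9 8)(6 7 13)=[0, 1, 9, 3, 4, 5, 7, 13, 2, 8, 10, 11, 12, 6]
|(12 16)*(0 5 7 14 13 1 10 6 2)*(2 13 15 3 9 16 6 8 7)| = 12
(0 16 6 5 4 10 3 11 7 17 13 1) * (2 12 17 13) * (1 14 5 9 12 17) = [16, 0, 17, 11, 10, 4, 9, 13, 8, 12, 3, 7, 1, 14, 5, 15, 6, 2] = (0 16 6 9 12 1)(2 17)(3 11 7 13 14 5 4 10)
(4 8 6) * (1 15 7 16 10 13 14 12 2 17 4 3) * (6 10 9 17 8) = (1 15 7 16 9 17 4 6 3)(2 8 10 13 14 12) = [0, 15, 8, 1, 6, 5, 3, 16, 10, 17, 13, 11, 2, 14, 12, 7, 9, 4]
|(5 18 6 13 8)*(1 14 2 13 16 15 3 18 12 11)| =40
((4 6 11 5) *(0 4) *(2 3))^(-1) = (0 5 11 6 4)(2 3) = [5, 1, 3, 2, 0, 11, 4, 7, 8, 9, 10, 6]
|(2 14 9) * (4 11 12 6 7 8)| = 6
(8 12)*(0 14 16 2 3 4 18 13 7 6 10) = (0 14 16 2 3 4 18 13 7 6 10)(8 12) = [14, 1, 3, 4, 18, 5, 10, 6, 12, 9, 0, 11, 8, 7, 16, 15, 2, 17, 13]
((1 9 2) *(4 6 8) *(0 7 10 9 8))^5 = (0 1 7 8 10 4 9 6 2) = [1, 7, 0, 3, 9, 5, 2, 8, 10, 6, 4]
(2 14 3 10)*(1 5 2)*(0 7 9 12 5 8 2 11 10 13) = (0 7 9 12 5 11 10 1 8 2 14 3 13) = [7, 8, 14, 13, 4, 11, 6, 9, 2, 12, 1, 10, 5, 0, 3]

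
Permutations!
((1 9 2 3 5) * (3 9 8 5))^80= [0, 5, 2, 3, 4, 8, 6, 7, 1, 9]= (9)(1 5 8)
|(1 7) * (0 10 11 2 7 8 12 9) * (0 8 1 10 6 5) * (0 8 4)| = |(0 6 5 8 12 9 4)(2 7 10 11)| = 28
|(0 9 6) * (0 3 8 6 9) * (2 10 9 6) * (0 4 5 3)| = |(0 4 5 3 8 2 10 9 6)| = 9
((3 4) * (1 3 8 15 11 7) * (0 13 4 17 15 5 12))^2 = (0 4 5)(1 17 11)(3 15 7)(8 12 13) = [4, 17, 2, 15, 5, 0, 6, 3, 12, 9, 10, 1, 13, 8, 14, 7, 16, 11]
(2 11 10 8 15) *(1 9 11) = (1 9 11 10 8 15 2) = [0, 9, 1, 3, 4, 5, 6, 7, 15, 11, 8, 10, 12, 13, 14, 2]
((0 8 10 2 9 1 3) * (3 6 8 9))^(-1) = (0 3 2 10 8 6 1 9) = [3, 9, 10, 2, 4, 5, 1, 7, 6, 0, 8]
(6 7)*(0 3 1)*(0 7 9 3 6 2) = (0 6 9 3 1 7 2) = [6, 7, 0, 1, 4, 5, 9, 2, 8, 3]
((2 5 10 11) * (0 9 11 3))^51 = (0 11 5 3 9 2 10) = [11, 1, 10, 9, 4, 3, 6, 7, 8, 2, 0, 5]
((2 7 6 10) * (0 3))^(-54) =[0, 1, 6, 3, 4, 5, 2, 10, 8, 9, 7] =(2 6)(7 10)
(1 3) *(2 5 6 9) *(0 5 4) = [5, 3, 4, 1, 0, 6, 9, 7, 8, 2] = (0 5 6 9 2 4)(1 3)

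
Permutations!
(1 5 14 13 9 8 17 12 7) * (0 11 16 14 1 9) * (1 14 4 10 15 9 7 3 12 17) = (17)(0 11 16 4 10 15 9 8 1 5 14 13)(3 12) = [11, 5, 2, 12, 10, 14, 6, 7, 1, 8, 15, 16, 3, 0, 13, 9, 4, 17]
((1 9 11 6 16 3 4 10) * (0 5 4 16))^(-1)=[6, 10, 2, 16, 5, 0, 11, 7, 8, 1, 4, 9, 12, 13, 14, 15, 3]=(0 6 11 9 1 10 4 5)(3 16)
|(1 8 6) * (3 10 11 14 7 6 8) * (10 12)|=8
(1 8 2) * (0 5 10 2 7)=[5, 8, 1, 3, 4, 10, 6, 0, 7, 9, 2]=(0 5 10 2 1 8 7)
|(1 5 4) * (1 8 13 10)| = |(1 5 4 8 13 10)| = 6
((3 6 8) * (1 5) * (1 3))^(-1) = [0, 8, 2, 5, 4, 1, 3, 7, 6] = (1 8 6 3 5)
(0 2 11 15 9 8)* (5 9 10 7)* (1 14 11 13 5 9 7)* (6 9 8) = (0 2 13 5 7 8)(1 14 11 15 10)(6 9) = [2, 14, 13, 3, 4, 7, 9, 8, 0, 6, 1, 15, 12, 5, 11, 10]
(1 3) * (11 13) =[0, 3, 2, 1, 4, 5, 6, 7, 8, 9, 10, 13, 12, 11] =(1 3)(11 13)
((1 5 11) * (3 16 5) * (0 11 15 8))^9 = (0 11 1 3 16 5 15 8) = [11, 3, 2, 16, 4, 15, 6, 7, 0, 9, 10, 1, 12, 13, 14, 8, 5]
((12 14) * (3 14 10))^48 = (14) = [0, 1, 2, 3, 4, 5, 6, 7, 8, 9, 10, 11, 12, 13, 14]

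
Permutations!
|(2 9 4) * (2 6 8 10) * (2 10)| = 5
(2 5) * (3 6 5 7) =(2 7 3 6 5) =[0, 1, 7, 6, 4, 2, 5, 3]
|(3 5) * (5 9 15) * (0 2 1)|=12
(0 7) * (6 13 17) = (0 7)(6 13 17) = [7, 1, 2, 3, 4, 5, 13, 0, 8, 9, 10, 11, 12, 17, 14, 15, 16, 6]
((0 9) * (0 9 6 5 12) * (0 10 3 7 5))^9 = [6, 1, 2, 10, 4, 7, 0, 3, 8, 9, 12, 11, 5] = (0 6)(3 10 12 5 7)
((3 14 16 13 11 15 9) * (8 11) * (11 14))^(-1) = (3 9 15 11)(8 13 16 14) = [0, 1, 2, 9, 4, 5, 6, 7, 13, 15, 10, 3, 12, 16, 8, 11, 14]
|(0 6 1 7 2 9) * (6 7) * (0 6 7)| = |(1 7 2 9 6)| = 5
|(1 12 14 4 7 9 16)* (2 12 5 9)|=20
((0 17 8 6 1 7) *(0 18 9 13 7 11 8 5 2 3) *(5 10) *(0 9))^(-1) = (0 18 7 13 9 3 2 5 10 17)(1 6 8 11) = [18, 6, 5, 2, 4, 10, 8, 13, 11, 3, 17, 1, 12, 9, 14, 15, 16, 0, 7]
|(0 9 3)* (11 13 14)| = |(0 9 3)(11 13 14)| = 3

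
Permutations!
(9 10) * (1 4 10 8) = (1 4 10 9 8) = [0, 4, 2, 3, 10, 5, 6, 7, 1, 8, 9]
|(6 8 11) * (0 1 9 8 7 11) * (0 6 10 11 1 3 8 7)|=12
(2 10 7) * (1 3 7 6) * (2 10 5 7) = (1 3 2 5 7 10 6) = [0, 3, 5, 2, 4, 7, 1, 10, 8, 9, 6]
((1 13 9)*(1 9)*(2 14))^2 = (14) = [0, 1, 2, 3, 4, 5, 6, 7, 8, 9, 10, 11, 12, 13, 14]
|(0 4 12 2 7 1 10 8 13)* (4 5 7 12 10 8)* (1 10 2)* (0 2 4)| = |(0 5 7 10)(1 8 13 2 12)| = 20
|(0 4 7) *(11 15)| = |(0 4 7)(11 15)| = 6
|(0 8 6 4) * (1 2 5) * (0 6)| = 6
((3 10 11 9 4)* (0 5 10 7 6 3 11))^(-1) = (0 10 5)(3 6 7)(4 9 11) = [10, 1, 2, 6, 9, 0, 7, 3, 8, 11, 5, 4]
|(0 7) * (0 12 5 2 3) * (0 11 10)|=8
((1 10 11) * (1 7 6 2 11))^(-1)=(1 10)(2 6 7 11)=[0, 10, 6, 3, 4, 5, 7, 11, 8, 9, 1, 2]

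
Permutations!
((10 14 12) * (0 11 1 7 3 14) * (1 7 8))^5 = [12, 8, 2, 11, 4, 5, 6, 0, 1, 9, 14, 10, 3, 13, 7] = (0 12 3 11 10 14 7)(1 8)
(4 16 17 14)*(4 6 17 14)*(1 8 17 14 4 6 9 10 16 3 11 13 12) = (1 8 17 6 14 9 10 16 4 3 11 13 12) = [0, 8, 2, 11, 3, 5, 14, 7, 17, 10, 16, 13, 1, 12, 9, 15, 4, 6]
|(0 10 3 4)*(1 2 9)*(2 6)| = |(0 10 3 4)(1 6 2 9)| = 4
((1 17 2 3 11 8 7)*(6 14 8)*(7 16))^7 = [0, 8, 7, 1, 4, 5, 2, 14, 11, 9, 10, 17, 12, 13, 3, 15, 6, 16] = (1 8 11 17 16 6 2 7 14 3)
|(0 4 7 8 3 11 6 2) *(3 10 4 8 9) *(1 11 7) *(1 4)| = 21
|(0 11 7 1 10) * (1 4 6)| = 7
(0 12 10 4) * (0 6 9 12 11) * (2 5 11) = [2, 1, 5, 3, 6, 11, 9, 7, 8, 12, 4, 0, 10] = (0 2 5 11)(4 6 9 12 10)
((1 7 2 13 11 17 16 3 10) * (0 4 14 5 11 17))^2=(0 14 11 4 5)(1 2 17 3)(7 13 16 10)=[14, 2, 17, 1, 5, 0, 6, 13, 8, 9, 7, 4, 12, 16, 11, 15, 10, 3]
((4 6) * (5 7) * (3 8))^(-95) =[0, 1, 2, 8, 6, 7, 4, 5, 3] =(3 8)(4 6)(5 7)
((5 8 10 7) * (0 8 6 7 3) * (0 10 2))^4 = [8, 1, 0, 3, 4, 6, 7, 5, 2, 9, 10] = (10)(0 8 2)(5 6 7)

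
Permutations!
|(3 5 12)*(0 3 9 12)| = |(0 3 5)(9 12)| = 6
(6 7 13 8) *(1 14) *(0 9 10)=(0 9 10)(1 14)(6 7 13 8)=[9, 14, 2, 3, 4, 5, 7, 13, 6, 10, 0, 11, 12, 8, 1]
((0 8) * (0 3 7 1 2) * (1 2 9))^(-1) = (0 2 7 3 8)(1 9) = [2, 9, 7, 8, 4, 5, 6, 3, 0, 1]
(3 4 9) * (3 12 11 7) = (3 4 9 12 11 7) = [0, 1, 2, 4, 9, 5, 6, 3, 8, 12, 10, 7, 11]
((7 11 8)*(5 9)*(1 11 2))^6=(1 11 8 7 2)=[0, 11, 1, 3, 4, 5, 6, 2, 7, 9, 10, 8]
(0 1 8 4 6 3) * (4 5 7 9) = (0 1 8 5 7 9 4 6 3) = [1, 8, 2, 0, 6, 7, 3, 9, 5, 4]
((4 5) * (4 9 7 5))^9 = (9) = [0, 1, 2, 3, 4, 5, 6, 7, 8, 9]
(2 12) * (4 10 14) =(2 12)(4 10 14) =[0, 1, 12, 3, 10, 5, 6, 7, 8, 9, 14, 11, 2, 13, 4]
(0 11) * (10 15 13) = (0 11)(10 15 13) = [11, 1, 2, 3, 4, 5, 6, 7, 8, 9, 15, 0, 12, 10, 14, 13]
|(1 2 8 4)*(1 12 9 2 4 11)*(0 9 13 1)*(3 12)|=5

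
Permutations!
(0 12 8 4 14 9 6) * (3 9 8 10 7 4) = (0 12 10 7 4 14 8 3 9 6) = [12, 1, 2, 9, 14, 5, 0, 4, 3, 6, 7, 11, 10, 13, 8]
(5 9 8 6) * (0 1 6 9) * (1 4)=(0 4 1 6 5)(8 9)=[4, 6, 2, 3, 1, 0, 5, 7, 9, 8]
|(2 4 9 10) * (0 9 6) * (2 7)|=|(0 9 10 7 2 4 6)|=7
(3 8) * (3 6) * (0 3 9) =[3, 1, 2, 8, 4, 5, 9, 7, 6, 0] =(0 3 8 6 9)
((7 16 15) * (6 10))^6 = (16) = [0, 1, 2, 3, 4, 5, 6, 7, 8, 9, 10, 11, 12, 13, 14, 15, 16]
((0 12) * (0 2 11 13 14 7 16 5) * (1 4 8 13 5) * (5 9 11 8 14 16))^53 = [7, 13, 0, 3, 16, 14, 6, 4, 12, 11, 10, 9, 5, 2, 1, 15, 8] = (0 7 4 16 8 12 5 14 1 13 2)(9 11)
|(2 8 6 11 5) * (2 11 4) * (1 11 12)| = |(1 11 5 12)(2 8 6 4)| = 4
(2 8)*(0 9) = [9, 1, 8, 3, 4, 5, 6, 7, 2, 0] = (0 9)(2 8)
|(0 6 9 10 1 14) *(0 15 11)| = |(0 6 9 10 1 14 15 11)| = 8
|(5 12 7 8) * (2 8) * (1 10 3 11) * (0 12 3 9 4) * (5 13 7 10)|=20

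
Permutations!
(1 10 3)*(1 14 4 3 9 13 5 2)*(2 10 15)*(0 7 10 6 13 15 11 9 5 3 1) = (0 7 10 5 6 13 3 14 4 1 11 9 15 2) = [7, 11, 0, 14, 1, 6, 13, 10, 8, 15, 5, 9, 12, 3, 4, 2]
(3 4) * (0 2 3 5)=(0 2 3 4 5)=[2, 1, 3, 4, 5, 0]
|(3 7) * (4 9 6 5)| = 4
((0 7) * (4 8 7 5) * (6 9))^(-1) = [7, 1, 2, 3, 5, 0, 9, 8, 4, 6] = (0 7 8 4 5)(6 9)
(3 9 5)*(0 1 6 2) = (0 1 6 2)(3 9 5) = [1, 6, 0, 9, 4, 3, 2, 7, 8, 5]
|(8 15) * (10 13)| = |(8 15)(10 13)| = 2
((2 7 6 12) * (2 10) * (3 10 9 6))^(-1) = [0, 1, 10, 7, 4, 5, 9, 2, 8, 12, 3, 11, 6] = (2 10 3 7)(6 9 12)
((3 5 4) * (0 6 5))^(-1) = (0 3 4 5 6) = [3, 1, 2, 4, 5, 6, 0]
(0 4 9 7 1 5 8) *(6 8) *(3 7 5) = (0 4 9 5 6 8)(1 3 7) = [4, 3, 2, 7, 9, 6, 8, 1, 0, 5]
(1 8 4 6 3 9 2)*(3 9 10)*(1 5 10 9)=[0, 8, 5, 9, 6, 10, 1, 7, 4, 2, 3]=(1 8 4 6)(2 5 10 3 9)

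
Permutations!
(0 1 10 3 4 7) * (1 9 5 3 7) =[9, 10, 2, 4, 1, 3, 6, 0, 8, 5, 7] =(0 9 5 3 4 1 10 7)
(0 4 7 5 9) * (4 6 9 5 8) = (0 6 9)(4 7 8) = [6, 1, 2, 3, 7, 5, 9, 8, 4, 0]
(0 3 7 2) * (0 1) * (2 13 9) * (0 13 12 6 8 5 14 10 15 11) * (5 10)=(0 3 7 12 6 8 10 15 11)(1 13 9 2)(5 14)=[3, 13, 1, 7, 4, 14, 8, 12, 10, 2, 15, 0, 6, 9, 5, 11]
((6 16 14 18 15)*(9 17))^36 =[0, 1, 2, 3, 4, 5, 16, 7, 8, 9, 10, 11, 12, 13, 18, 6, 14, 17, 15] =(6 16 14 18 15)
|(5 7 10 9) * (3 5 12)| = 6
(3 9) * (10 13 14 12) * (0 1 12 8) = [1, 12, 2, 9, 4, 5, 6, 7, 0, 3, 13, 11, 10, 14, 8] = (0 1 12 10 13 14 8)(3 9)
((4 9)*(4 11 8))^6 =[0, 1, 2, 3, 11, 5, 6, 7, 9, 8, 10, 4] =(4 11)(8 9)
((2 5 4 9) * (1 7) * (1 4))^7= (1 7 4 9 2 5)= [0, 7, 5, 3, 9, 1, 6, 4, 8, 2]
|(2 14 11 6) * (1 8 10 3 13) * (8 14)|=9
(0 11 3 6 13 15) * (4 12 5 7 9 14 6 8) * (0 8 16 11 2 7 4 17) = (0 2 7 9 14 6 13 15 8 17)(3 16 11)(4 12 5) = [2, 1, 7, 16, 12, 4, 13, 9, 17, 14, 10, 3, 5, 15, 6, 8, 11, 0]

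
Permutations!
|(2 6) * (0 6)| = |(0 6 2)| = 3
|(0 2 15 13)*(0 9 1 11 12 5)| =|(0 2 15 13 9 1 11 12 5)| =9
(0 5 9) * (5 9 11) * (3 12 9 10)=(0 10 3 12 9)(5 11)=[10, 1, 2, 12, 4, 11, 6, 7, 8, 0, 3, 5, 9]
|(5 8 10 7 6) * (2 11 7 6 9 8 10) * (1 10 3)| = 5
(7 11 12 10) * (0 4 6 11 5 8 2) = [4, 1, 0, 3, 6, 8, 11, 5, 2, 9, 7, 12, 10] = (0 4 6 11 12 10 7 5 8 2)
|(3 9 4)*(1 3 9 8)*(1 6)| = 4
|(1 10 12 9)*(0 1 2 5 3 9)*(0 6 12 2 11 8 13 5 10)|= 6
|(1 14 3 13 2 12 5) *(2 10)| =|(1 14 3 13 10 2 12 5)| =8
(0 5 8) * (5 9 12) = (0 9 12 5 8) = [9, 1, 2, 3, 4, 8, 6, 7, 0, 12, 10, 11, 5]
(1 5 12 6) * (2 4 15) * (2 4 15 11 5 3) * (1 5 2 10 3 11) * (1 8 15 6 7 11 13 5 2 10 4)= [0, 13, 6, 4, 8, 12, 2, 11, 15, 9, 3, 10, 7, 5, 14, 1]= (1 13 5 12 7 11 10 3 4 8 15)(2 6)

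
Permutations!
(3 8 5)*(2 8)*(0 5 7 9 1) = (0 5 3 2 8 7 9 1) = [5, 0, 8, 2, 4, 3, 6, 9, 7, 1]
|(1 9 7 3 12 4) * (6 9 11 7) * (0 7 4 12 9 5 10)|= 21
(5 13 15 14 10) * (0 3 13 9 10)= (0 3 13 15 14)(5 9 10)= [3, 1, 2, 13, 4, 9, 6, 7, 8, 10, 5, 11, 12, 15, 0, 14]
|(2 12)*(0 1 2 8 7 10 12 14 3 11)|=|(0 1 2 14 3 11)(7 10 12 8)|=12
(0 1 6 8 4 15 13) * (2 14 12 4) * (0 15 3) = (0 1 6 8 2 14 12 4 3)(13 15) = [1, 6, 14, 0, 3, 5, 8, 7, 2, 9, 10, 11, 4, 15, 12, 13]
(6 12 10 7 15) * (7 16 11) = (6 12 10 16 11 7 15) = [0, 1, 2, 3, 4, 5, 12, 15, 8, 9, 16, 7, 10, 13, 14, 6, 11]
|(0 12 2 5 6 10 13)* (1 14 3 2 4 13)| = 28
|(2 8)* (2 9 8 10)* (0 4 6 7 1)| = |(0 4 6 7 1)(2 10)(8 9)| = 10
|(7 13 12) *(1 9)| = 6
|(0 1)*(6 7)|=|(0 1)(6 7)|=2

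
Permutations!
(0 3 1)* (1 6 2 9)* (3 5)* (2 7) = (0 5 3 6 7 2 9 1) = [5, 0, 9, 6, 4, 3, 7, 2, 8, 1]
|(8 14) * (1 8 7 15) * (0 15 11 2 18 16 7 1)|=|(0 15)(1 8 14)(2 18 16 7 11)|=30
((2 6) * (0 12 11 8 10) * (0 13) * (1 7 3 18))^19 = (0 12 11 8 10 13)(1 18 3 7)(2 6) = [12, 18, 6, 7, 4, 5, 2, 1, 10, 9, 13, 8, 11, 0, 14, 15, 16, 17, 3]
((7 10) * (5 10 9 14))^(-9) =(5 10 7 9 14) =[0, 1, 2, 3, 4, 10, 6, 9, 8, 14, 7, 11, 12, 13, 5]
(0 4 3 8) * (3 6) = (0 4 6 3 8) = [4, 1, 2, 8, 6, 5, 3, 7, 0]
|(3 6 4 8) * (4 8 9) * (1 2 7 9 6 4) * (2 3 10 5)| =|(1 3 4 6 8 10 5 2 7 9)| =10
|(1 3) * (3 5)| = |(1 5 3)| = 3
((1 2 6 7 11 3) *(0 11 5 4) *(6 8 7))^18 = (11) = [0, 1, 2, 3, 4, 5, 6, 7, 8, 9, 10, 11]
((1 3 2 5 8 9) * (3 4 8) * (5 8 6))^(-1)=(1 9 8 2 3 5 6 4)=[0, 9, 3, 5, 1, 6, 4, 7, 2, 8]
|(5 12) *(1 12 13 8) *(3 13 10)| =7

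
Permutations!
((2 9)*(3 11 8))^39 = (11)(2 9) = [0, 1, 9, 3, 4, 5, 6, 7, 8, 2, 10, 11]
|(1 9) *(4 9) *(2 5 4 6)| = 6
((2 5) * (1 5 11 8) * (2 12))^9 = (1 2)(5 11)(8 12) = [0, 2, 1, 3, 4, 11, 6, 7, 12, 9, 10, 5, 8]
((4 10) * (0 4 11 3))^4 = (0 3 11 10 4) = [3, 1, 2, 11, 0, 5, 6, 7, 8, 9, 4, 10]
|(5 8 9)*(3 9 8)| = |(3 9 5)| = 3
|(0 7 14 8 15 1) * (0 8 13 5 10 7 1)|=|(0 1 8 15)(5 10 7 14 13)|=20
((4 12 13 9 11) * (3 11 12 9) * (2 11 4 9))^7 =(13) =[0, 1, 2, 3, 4, 5, 6, 7, 8, 9, 10, 11, 12, 13]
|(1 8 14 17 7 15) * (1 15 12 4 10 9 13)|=|(1 8 14 17 7 12 4 10 9 13)|=10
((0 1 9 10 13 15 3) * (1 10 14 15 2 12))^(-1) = (0 3 15 14 9 1 12 2 13 10) = [3, 12, 13, 15, 4, 5, 6, 7, 8, 1, 0, 11, 2, 10, 9, 14]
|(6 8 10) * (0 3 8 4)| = 6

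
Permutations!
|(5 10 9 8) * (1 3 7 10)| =|(1 3 7 10 9 8 5)| =7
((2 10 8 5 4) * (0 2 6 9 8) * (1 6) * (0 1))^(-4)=(0 9 2 8 10 5 1 4 6)=[9, 4, 8, 3, 6, 1, 0, 7, 10, 2, 5]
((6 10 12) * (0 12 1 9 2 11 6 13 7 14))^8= [7, 2, 6, 3, 4, 5, 1, 12, 8, 11, 9, 10, 14, 0, 13]= (0 7 12 14 13)(1 2 6)(9 11 10)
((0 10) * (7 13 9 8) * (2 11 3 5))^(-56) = (13) = [0, 1, 2, 3, 4, 5, 6, 7, 8, 9, 10, 11, 12, 13]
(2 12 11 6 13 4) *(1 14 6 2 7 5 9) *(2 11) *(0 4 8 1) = (0 4 7 5 9)(1 14 6 13 8)(2 12) = [4, 14, 12, 3, 7, 9, 13, 5, 1, 0, 10, 11, 2, 8, 6]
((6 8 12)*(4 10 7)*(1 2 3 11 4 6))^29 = (1 12 8 6 7 10 4 11 3 2) = [0, 12, 1, 2, 11, 5, 7, 10, 6, 9, 4, 3, 8]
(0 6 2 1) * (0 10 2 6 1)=[1, 10, 0, 3, 4, 5, 6, 7, 8, 9, 2]=(0 1 10 2)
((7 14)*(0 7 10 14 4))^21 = (10 14) = [0, 1, 2, 3, 4, 5, 6, 7, 8, 9, 14, 11, 12, 13, 10]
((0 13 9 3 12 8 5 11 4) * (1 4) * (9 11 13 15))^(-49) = (0 5 15 13 9 11 3 1 12 4 8) = [5, 12, 2, 1, 8, 15, 6, 7, 0, 11, 10, 3, 4, 9, 14, 13]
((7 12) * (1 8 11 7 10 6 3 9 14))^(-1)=(1 14 9 3 6 10 12 7 11 8)=[0, 14, 2, 6, 4, 5, 10, 11, 1, 3, 12, 8, 7, 13, 9]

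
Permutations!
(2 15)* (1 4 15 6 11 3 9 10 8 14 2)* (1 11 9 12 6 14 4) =(2 14)(3 12 6 9 10 8 4 15 11) =[0, 1, 14, 12, 15, 5, 9, 7, 4, 10, 8, 3, 6, 13, 2, 11]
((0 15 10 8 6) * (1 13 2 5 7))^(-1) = [6, 7, 13, 3, 4, 2, 8, 5, 10, 9, 15, 11, 12, 1, 14, 0] = (0 6 8 10 15)(1 7 5 2 13)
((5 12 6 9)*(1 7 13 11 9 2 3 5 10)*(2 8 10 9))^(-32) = [0, 7, 3, 5, 4, 12, 8, 13, 10, 9, 1, 2, 6, 11] = (1 7 13 11 2 3 5 12 6 8 10)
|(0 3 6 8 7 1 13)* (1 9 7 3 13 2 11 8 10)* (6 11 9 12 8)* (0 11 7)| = 8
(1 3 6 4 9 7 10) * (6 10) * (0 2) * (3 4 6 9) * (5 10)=(0 2)(1 4 3 5 10)(7 9)=[2, 4, 0, 5, 3, 10, 6, 9, 8, 7, 1]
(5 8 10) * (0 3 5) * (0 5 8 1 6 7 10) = (0 3 8)(1 6 7 10 5) = [3, 6, 2, 8, 4, 1, 7, 10, 0, 9, 5]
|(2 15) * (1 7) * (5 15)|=|(1 7)(2 5 15)|=6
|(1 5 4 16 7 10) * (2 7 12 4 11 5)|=|(1 2 7 10)(4 16 12)(5 11)|=12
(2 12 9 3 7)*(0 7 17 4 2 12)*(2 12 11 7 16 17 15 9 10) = (0 16 17 4 12 10 2)(3 15 9)(7 11) = [16, 1, 0, 15, 12, 5, 6, 11, 8, 3, 2, 7, 10, 13, 14, 9, 17, 4]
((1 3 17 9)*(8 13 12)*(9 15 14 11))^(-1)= (1 9 11 14 15 17 3)(8 12 13)= [0, 9, 2, 1, 4, 5, 6, 7, 12, 11, 10, 14, 13, 8, 15, 17, 16, 3]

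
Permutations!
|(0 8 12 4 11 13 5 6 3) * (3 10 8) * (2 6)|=18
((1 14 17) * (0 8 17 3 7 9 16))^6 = (0 7 1)(3 17 16)(8 9 14) = [7, 0, 2, 17, 4, 5, 6, 1, 9, 14, 10, 11, 12, 13, 8, 15, 3, 16]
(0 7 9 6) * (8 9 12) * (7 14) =(0 14 7 12 8 9 6) =[14, 1, 2, 3, 4, 5, 0, 12, 9, 6, 10, 11, 8, 13, 7]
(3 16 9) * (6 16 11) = (3 11 6 16 9) = [0, 1, 2, 11, 4, 5, 16, 7, 8, 3, 10, 6, 12, 13, 14, 15, 9]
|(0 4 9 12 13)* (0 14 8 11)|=8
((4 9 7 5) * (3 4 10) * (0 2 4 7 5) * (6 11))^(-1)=(0 7 3 10 5 9 4 2)(6 11)=[7, 1, 0, 10, 2, 9, 11, 3, 8, 4, 5, 6]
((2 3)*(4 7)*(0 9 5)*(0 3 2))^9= [9, 1, 2, 0, 7, 3, 6, 4, 8, 5]= (0 9 5 3)(4 7)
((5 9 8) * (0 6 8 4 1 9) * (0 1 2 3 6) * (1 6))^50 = (9)(5 8 6) = [0, 1, 2, 3, 4, 8, 5, 7, 6, 9]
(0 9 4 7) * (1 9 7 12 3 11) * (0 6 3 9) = (0 7 6 3 11 1)(4 12 9) = [7, 0, 2, 11, 12, 5, 3, 6, 8, 4, 10, 1, 9]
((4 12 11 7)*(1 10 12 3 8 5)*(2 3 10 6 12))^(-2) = (1 8 2 4 11 6 5 3 10 7 12) = [0, 8, 4, 10, 11, 3, 5, 12, 2, 9, 7, 6, 1]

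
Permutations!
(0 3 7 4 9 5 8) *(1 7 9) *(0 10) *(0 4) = (0 3 9 5 8 10 4 1 7) = [3, 7, 2, 9, 1, 8, 6, 0, 10, 5, 4]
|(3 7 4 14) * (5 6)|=4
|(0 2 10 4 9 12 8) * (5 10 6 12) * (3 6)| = |(0 2 3 6 12 8)(4 9 5 10)| = 12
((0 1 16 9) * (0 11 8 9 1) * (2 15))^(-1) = (1 16)(2 15)(8 11 9) = [0, 16, 15, 3, 4, 5, 6, 7, 11, 8, 10, 9, 12, 13, 14, 2, 1]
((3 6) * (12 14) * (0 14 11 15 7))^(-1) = (0 7 15 11 12 14)(3 6) = [7, 1, 2, 6, 4, 5, 3, 15, 8, 9, 10, 12, 14, 13, 0, 11]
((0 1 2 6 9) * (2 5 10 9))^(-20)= (10)= [0, 1, 2, 3, 4, 5, 6, 7, 8, 9, 10]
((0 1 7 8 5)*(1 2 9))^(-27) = (0 2 9 1 7 8 5) = [2, 7, 9, 3, 4, 0, 6, 8, 5, 1]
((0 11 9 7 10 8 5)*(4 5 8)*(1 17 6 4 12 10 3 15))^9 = (0 4 17 15 7 11 5 6 1 3 9)(10 12) = [4, 3, 2, 9, 17, 6, 1, 11, 8, 0, 12, 5, 10, 13, 14, 7, 16, 15]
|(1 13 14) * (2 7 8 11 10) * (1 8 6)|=|(1 13 14 8 11 10 2 7 6)|=9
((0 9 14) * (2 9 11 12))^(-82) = (0 12 9)(2 14 11) = [12, 1, 14, 3, 4, 5, 6, 7, 8, 0, 10, 2, 9, 13, 11]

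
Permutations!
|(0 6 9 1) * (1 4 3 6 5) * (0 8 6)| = |(0 5 1 8 6 9 4 3)| = 8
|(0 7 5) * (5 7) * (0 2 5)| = 2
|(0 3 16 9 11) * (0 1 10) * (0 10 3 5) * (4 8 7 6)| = 20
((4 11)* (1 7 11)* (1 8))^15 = [0, 1, 2, 3, 4, 5, 6, 7, 8, 9, 10, 11] = (11)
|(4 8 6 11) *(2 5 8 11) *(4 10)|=12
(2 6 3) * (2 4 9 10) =(2 6 3 4 9 10) =[0, 1, 6, 4, 9, 5, 3, 7, 8, 10, 2]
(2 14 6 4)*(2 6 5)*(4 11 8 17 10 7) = (2 14 5)(4 6 11 8 17 10 7) = [0, 1, 14, 3, 6, 2, 11, 4, 17, 9, 7, 8, 12, 13, 5, 15, 16, 10]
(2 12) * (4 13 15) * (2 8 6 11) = (2 12 8 6 11)(4 13 15) = [0, 1, 12, 3, 13, 5, 11, 7, 6, 9, 10, 2, 8, 15, 14, 4]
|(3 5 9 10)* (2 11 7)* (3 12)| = 15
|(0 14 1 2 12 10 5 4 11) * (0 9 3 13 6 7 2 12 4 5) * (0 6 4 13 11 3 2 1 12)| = 42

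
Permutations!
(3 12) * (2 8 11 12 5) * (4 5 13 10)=(2 8 11 12 3 13 10 4 5)=[0, 1, 8, 13, 5, 2, 6, 7, 11, 9, 4, 12, 3, 10]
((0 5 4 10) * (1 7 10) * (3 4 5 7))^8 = [10, 4, 2, 1, 3, 5, 6, 0, 8, 9, 7] = (0 10 7)(1 4 3)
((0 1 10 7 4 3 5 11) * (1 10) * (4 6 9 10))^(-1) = (0 11 5 3 4)(6 7 10 9) = [11, 1, 2, 4, 0, 3, 7, 10, 8, 6, 9, 5]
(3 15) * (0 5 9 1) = [5, 0, 2, 15, 4, 9, 6, 7, 8, 1, 10, 11, 12, 13, 14, 3] = (0 5 9 1)(3 15)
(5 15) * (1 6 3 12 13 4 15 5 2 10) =(1 6 3 12 13 4 15 2 10) =[0, 6, 10, 12, 15, 5, 3, 7, 8, 9, 1, 11, 13, 4, 14, 2]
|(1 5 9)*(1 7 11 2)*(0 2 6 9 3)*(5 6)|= |(0 2 1 6 9 7 11 5 3)|= 9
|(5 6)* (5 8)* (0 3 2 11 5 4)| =8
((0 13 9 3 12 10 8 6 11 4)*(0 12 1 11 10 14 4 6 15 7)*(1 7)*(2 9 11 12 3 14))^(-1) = [7, 15, 12, 4, 14, 5, 11, 3, 10, 2, 6, 13, 1, 0, 9, 8] = (0 7 3 4 14 9 2 12 1 15 8 10 6 11 13)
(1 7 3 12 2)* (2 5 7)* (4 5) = [0, 2, 1, 12, 5, 7, 6, 3, 8, 9, 10, 11, 4] = (1 2)(3 12 4 5 7)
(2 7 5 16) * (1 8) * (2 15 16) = [0, 8, 7, 3, 4, 2, 6, 5, 1, 9, 10, 11, 12, 13, 14, 16, 15] = (1 8)(2 7 5)(15 16)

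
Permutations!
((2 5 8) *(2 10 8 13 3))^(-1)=[0, 1, 3, 13, 4, 2, 6, 7, 10, 9, 8, 11, 12, 5]=(2 3 13 5)(8 10)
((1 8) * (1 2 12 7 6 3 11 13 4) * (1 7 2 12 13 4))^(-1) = (1 13 2 12 8)(3 6 7 4 11) = [0, 13, 12, 6, 11, 5, 7, 4, 1, 9, 10, 3, 8, 2]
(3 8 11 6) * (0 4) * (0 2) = [4, 1, 0, 8, 2, 5, 3, 7, 11, 9, 10, 6] = (0 4 2)(3 8 11 6)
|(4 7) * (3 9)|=2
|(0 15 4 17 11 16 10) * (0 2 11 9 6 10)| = |(0 15 4 17 9 6 10 2 11 16)| = 10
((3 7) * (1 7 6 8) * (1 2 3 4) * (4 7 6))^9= (1 2)(3 6)(4 8)= [0, 2, 1, 6, 8, 5, 3, 7, 4]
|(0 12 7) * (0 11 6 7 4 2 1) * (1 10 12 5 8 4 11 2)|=|(0 5 8 4 1)(2 10 12 11 6 7)|=30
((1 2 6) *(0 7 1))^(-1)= (0 6 2 1 7)= [6, 7, 1, 3, 4, 5, 2, 0]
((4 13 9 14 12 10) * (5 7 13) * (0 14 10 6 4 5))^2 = (0 12 4 14 6)(5 13 10 7 9) = [12, 1, 2, 3, 14, 13, 0, 9, 8, 5, 7, 11, 4, 10, 6]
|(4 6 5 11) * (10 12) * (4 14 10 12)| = |(4 6 5 11 14 10)| = 6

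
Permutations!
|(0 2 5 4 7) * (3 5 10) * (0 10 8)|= |(0 2 8)(3 5 4 7 10)|= 15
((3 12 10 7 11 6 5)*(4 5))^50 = [0, 1, 2, 10, 3, 12, 5, 6, 8, 9, 11, 4, 7] = (3 10 11 4)(5 12 7 6)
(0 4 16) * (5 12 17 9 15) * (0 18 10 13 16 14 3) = [4, 1, 2, 0, 14, 12, 6, 7, 8, 15, 13, 11, 17, 16, 3, 5, 18, 9, 10] = (0 4 14 3)(5 12 17 9 15)(10 13 16 18)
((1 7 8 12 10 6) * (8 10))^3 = (1 6 10 7)(8 12) = [0, 6, 2, 3, 4, 5, 10, 1, 12, 9, 7, 11, 8]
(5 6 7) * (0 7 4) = (0 7 5 6 4) = [7, 1, 2, 3, 0, 6, 4, 5]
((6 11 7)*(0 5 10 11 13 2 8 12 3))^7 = [2, 1, 11, 13, 4, 8, 5, 0, 7, 9, 12, 3, 6, 10] = (0 2 11 3 13 10 12 6 5 8 7)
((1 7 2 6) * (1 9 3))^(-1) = [0, 3, 7, 9, 4, 5, 2, 1, 8, 6] = (1 3 9 6 2 7)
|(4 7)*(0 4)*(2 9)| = |(0 4 7)(2 9)| = 6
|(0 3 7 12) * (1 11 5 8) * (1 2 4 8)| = 12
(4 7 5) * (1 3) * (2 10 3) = [0, 2, 10, 1, 7, 4, 6, 5, 8, 9, 3] = (1 2 10 3)(4 7 5)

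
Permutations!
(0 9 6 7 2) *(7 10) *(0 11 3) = (0 9 6 10 7 2 11 3) = [9, 1, 11, 0, 4, 5, 10, 2, 8, 6, 7, 3]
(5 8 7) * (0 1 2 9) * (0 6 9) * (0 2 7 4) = (0 1 7 5 8 4)(6 9) = [1, 7, 2, 3, 0, 8, 9, 5, 4, 6]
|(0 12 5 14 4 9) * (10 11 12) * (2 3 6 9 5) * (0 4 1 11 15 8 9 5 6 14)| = 24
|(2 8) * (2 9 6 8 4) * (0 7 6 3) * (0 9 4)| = |(0 7 6 8 4 2)(3 9)| = 6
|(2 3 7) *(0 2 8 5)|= |(0 2 3 7 8 5)|= 6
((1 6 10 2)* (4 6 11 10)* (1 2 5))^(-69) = (1 5 10 11)(4 6) = [0, 5, 2, 3, 6, 10, 4, 7, 8, 9, 11, 1]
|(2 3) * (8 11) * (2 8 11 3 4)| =|(11)(2 4)(3 8)| =2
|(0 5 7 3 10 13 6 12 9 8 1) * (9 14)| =12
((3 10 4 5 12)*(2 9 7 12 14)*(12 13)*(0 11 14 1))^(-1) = (0 1 5 4 10 3 12 13 7 9 2 14 11) = [1, 5, 14, 12, 10, 4, 6, 9, 8, 2, 3, 0, 13, 7, 11]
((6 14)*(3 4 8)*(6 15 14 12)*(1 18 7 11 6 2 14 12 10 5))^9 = [0, 7, 14, 3, 4, 18, 5, 6, 8, 9, 1, 10, 2, 13, 15, 12, 16, 17, 11] = (1 7 6 5 18 11 10)(2 14 15 12)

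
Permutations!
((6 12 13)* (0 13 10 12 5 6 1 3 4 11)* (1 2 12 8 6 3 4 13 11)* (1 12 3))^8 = (1 4 12 10 8 6 5)(2 13 3) = [0, 4, 13, 2, 12, 1, 5, 7, 6, 9, 8, 11, 10, 3]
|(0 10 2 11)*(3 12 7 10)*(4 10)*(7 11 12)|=8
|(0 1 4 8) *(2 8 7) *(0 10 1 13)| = 6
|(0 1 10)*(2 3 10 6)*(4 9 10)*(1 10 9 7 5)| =14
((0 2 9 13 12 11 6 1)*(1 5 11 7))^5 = (0 7 13 2 1 12 9)(5 6 11) = [7, 12, 1, 3, 4, 6, 11, 13, 8, 0, 10, 5, 9, 2]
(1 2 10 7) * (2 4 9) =(1 4 9 2 10 7) =[0, 4, 10, 3, 9, 5, 6, 1, 8, 2, 7]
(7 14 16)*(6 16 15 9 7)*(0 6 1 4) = (0 6 16 1 4)(7 14 15 9) = [6, 4, 2, 3, 0, 5, 16, 14, 8, 7, 10, 11, 12, 13, 15, 9, 1]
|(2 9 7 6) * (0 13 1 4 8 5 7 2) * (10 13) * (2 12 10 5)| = |(0 5 7 6)(1 4 8 2 9 12 10 13)| = 8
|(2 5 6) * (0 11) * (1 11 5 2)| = |(0 5 6 1 11)| = 5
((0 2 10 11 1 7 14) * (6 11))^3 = (0 6 7 2 11 14 10 1) = [6, 0, 11, 3, 4, 5, 7, 2, 8, 9, 1, 14, 12, 13, 10]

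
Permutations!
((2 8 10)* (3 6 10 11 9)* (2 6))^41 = [0, 1, 8, 2, 4, 5, 10, 7, 11, 3, 6, 9] = (2 8 11 9 3)(6 10)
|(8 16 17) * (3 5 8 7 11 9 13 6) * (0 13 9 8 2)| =|(0 13 6 3 5 2)(7 11 8 16 17)| =30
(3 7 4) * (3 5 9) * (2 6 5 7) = (2 6 5 9 3)(4 7) = [0, 1, 6, 2, 7, 9, 5, 4, 8, 3]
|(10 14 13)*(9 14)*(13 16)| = |(9 14 16 13 10)| = 5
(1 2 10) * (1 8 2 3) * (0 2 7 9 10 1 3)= (0 2 1)(7 9 10 8)= [2, 0, 1, 3, 4, 5, 6, 9, 7, 10, 8]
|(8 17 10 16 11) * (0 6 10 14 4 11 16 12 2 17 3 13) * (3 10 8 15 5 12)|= |(0 6 8 10 3 13)(2 17 14 4 11 15 5 12)|= 24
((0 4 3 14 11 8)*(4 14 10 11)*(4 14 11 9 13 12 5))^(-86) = [11, 1, 2, 5, 12, 13, 6, 7, 0, 3, 4, 8, 9, 10, 14] = (14)(0 11 8)(3 5 13 10 4 12 9)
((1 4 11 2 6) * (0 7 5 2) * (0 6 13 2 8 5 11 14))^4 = (0 1 7 4 11 14 6) = [1, 7, 2, 3, 11, 5, 0, 4, 8, 9, 10, 14, 12, 13, 6]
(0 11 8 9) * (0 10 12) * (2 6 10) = (0 11 8 9 2 6 10 12) = [11, 1, 6, 3, 4, 5, 10, 7, 9, 2, 12, 8, 0]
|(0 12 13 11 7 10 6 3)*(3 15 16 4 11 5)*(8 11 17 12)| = 14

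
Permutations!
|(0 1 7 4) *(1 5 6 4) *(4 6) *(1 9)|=|(0 5 4)(1 7 9)|=3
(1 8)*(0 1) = [1, 8, 2, 3, 4, 5, 6, 7, 0] = (0 1 8)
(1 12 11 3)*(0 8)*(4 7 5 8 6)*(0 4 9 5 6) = (1 12 11 3)(4 7 6 9 5 8) = [0, 12, 2, 1, 7, 8, 9, 6, 4, 5, 10, 3, 11]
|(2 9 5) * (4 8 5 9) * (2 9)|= 5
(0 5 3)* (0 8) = (0 5 3 8) = [5, 1, 2, 8, 4, 3, 6, 7, 0]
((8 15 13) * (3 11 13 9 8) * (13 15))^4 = (3 8 15)(9 11 13) = [0, 1, 2, 8, 4, 5, 6, 7, 15, 11, 10, 13, 12, 9, 14, 3]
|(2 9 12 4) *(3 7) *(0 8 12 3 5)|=|(0 8 12 4 2 9 3 7 5)|=9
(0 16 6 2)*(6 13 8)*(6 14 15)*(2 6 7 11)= [16, 1, 0, 3, 4, 5, 6, 11, 14, 9, 10, 2, 12, 8, 15, 7, 13]= (0 16 13 8 14 15 7 11 2)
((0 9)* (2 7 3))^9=(0 9)=[9, 1, 2, 3, 4, 5, 6, 7, 8, 0]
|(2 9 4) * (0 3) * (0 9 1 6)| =|(0 3 9 4 2 1 6)| =7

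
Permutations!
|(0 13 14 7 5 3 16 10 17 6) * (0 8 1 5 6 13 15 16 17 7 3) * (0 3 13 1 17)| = 22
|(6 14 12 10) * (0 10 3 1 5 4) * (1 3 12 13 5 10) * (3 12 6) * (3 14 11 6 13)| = |(0 1 10 14 3 12 13 5 4)(6 11)| = 18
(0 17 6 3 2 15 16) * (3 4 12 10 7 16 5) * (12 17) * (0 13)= (0 12 10 7 16 13)(2 15 5 3)(4 17 6)= [12, 1, 15, 2, 17, 3, 4, 16, 8, 9, 7, 11, 10, 0, 14, 5, 13, 6]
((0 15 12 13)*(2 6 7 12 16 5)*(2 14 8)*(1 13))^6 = [2, 14, 0, 3, 4, 12, 15, 16, 13, 9, 10, 11, 5, 8, 1, 6, 7] = (0 2)(1 14)(5 12)(6 15)(7 16)(8 13)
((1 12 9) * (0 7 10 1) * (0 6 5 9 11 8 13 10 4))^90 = (13) = [0, 1, 2, 3, 4, 5, 6, 7, 8, 9, 10, 11, 12, 13]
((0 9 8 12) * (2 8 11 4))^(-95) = [4, 1, 0, 3, 12, 5, 6, 7, 9, 2, 10, 8, 11] = (0 4 12 11 8 9 2)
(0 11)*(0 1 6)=(0 11 1 6)=[11, 6, 2, 3, 4, 5, 0, 7, 8, 9, 10, 1]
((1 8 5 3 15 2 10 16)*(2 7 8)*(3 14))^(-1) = (1 16 10 2)(3 14 5 8 7 15) = [0, 16, 1, 14, 4, 8, 6, 15, 7, 9, 2, 11, 12, 13, 5, 3, 10]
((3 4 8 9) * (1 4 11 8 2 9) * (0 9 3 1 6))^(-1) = (0 6 8 11 3 2 4 1 9) = [6, 9, 4, 2, 1, 5, 8, 7, 11, 0, 10, 3]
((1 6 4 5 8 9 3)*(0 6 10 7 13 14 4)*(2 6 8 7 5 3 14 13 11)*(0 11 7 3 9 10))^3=[5, 10, 2, 8, 4, 0, 6, 7, 3, 9, 1, 11, 12, 13, 14]=(14)(0 5)(1 10)(3 8)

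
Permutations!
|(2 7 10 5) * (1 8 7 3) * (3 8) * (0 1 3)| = |(0 1)(2 8 7 10 5)| = 10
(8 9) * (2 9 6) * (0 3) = [3, 1, 9, 0, 4, 5, 2, 7, 6, 8] = (0 3)(2 9 8 6)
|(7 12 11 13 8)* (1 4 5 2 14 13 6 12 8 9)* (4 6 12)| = |(1 6 4 5 2 14 13 9)(7 8)(11 12)| = 8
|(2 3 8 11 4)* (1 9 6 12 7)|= |(1 9 6 12 7)(2 3 8 11 4)|= 5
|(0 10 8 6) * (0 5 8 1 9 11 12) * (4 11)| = 21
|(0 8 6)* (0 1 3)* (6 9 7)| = |(0 8 9 7 6 1 3)| = 7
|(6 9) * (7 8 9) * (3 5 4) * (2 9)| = 15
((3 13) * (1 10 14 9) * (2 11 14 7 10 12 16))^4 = [0, 11, 1, 3, 4, 5, 6, 7, 8, 2, 10, 12, 14, 13, 16, 15, 9] = (1 11 12 14 16 9 2)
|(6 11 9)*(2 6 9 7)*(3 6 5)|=6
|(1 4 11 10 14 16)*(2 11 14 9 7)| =20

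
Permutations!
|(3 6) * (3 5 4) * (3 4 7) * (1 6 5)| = 6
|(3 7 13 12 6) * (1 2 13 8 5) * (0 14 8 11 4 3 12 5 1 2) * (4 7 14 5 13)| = |(0 5 2 4 3 14 8 1)(6 12)(7 11)| = 8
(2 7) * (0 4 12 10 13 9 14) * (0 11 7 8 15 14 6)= (0 4 12 10 13 9 6)(2 8 15 14 11 7)= [4, 1, 8, 3, 12, 5, 0, 2, 15, 6, 13, 7, 10, 9, 11, 14]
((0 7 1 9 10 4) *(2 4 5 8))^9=(10)=[0, 1, 2, 3, 4, 5, 6, 7, 8, 9, 10]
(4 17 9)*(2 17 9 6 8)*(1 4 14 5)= (1 4 9 14 5)(2 17 6 8)= [0, 4, 17, 3, 9, 1, 8, 7, 2, 14, 10, 11, 12, 13, 5, 15, 16, 6]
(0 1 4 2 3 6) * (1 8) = (0 8 1 4 2 3 6) = [8, 4, 3, 6, 2, 5, 0, 7, 1]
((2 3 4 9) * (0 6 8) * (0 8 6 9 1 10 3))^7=(0 9 2)(1 4 3 10)=[9, 4, 0, 10, 3, 5, 6, 7, 8, 2, 1]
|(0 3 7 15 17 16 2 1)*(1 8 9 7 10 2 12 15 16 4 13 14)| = 15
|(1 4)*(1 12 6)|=|(1 4 12 6)|=4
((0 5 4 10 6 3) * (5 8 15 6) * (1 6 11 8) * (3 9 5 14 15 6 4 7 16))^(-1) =(0 3 16 7 5 9 6 8 11 15 14 10 4 1) =[3, 0, 2, 16, 1, 9, 8, 5, 11, 6, 4, 15, 12, 13, 10, 14, 7]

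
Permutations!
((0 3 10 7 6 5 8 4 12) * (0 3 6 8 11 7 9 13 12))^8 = (0 6 5 11 7 8 4)(3 13 10 12 9) = [6, 1, 2, 13, 0, 11, 5, 8, 4, 3, 12, 7, 9, 10]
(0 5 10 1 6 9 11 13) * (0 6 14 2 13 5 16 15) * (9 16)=(0 9 11 5 10 1 14 2 13 6 16 15)=[9, 14, 13, 3, 4, 10, 16, 7, 8, 11, 1, 5, 12, 6, 2, 0, 15]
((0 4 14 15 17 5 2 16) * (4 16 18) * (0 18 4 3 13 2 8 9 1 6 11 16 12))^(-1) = [12, 9, 13, 18, 2, 17, 1, 7, 5, 8, 10, 6, 0, 3, 4, 14, 11, 15, 16] = (0 12)(1 9 8 5 17 15 14 4 2 13 3 18 16 11 6)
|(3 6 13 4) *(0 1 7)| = |(0 1 7)(3 6 13 4)| = 12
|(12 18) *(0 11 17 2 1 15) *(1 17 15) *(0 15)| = 2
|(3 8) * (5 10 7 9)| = 4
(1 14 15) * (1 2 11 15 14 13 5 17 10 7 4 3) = [0, 13, 11, 1, 3, 17, 6, 4, 8, 9, 7, 15, 12, 5, 14, 2, 16, 10] = (1 13 5 17 10 7 4 3)(2 11 15)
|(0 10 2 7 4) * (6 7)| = 6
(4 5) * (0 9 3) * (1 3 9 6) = [6, 3, 2, 0, 5, 4, 1, 7, 8, 9] = (9)(0 6 1 3)(4 5)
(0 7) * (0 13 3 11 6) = [7, 1, 2, 11, 4, 5, 0, 13, 8, 9, 10, 6, 12, 3] = (0 7 13 3 11 6)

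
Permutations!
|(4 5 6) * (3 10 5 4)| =|(3 10 5 6)| =4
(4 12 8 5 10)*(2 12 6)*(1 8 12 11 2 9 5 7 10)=[0, 8, 11, 3, 6, 1, 9, 10, 7, 5, 4, 2, 12]=(12)(1 8 7 10 4 6 9 5)(2 11)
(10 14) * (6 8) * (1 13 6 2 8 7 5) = (1 13 6 7 5)(2 8)(10 14) = [0, 13, 8, 3, 4, 1, 7, 5, 2, 9, 14, 11, 12, 6, 10]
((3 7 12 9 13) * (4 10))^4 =(3 13 9 12 7) =[0, 1, 2, 13, 4, 5, 6, 3, 8, 12, 10, 11, 7, 9]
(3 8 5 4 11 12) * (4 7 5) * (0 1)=[1, 0, 2, 8, 11, 7, 6, 5, 4, 9, 10, 12, 3]=(0 1)(3 8 4 11 12)(5 7)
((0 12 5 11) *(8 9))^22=(0 5)(11 12)=[5, 1, 2, 3, 4, 0, 6, 7, 8, 9, 10, 12, 11]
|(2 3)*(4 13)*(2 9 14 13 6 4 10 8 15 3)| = |(3 9 14 13 10 8 15)(4 6)| = 14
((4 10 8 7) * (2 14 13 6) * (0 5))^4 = (14) = [0, 1, 2, 3, 4, 5, 6, 7, 8, 9, 10, 11, 12, 13, 14]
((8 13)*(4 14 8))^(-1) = [0, 1, 2, 3, 13, 5, 6, 7, 14, 9, 10, 11, 12, 8, 4] = (4 13 8 14)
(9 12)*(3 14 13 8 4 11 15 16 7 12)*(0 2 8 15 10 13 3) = [2, 1, 8, 14, 11, 5, 6, 12, 4, 0, 13, 10, 9, 15, 3, 16, 7] = (0 2 8 4 11 10 13 15 16 7 12 9)(3 14)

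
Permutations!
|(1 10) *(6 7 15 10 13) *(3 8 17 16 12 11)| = |(1 13 6 7 15 10)(3 8 17 16 12 11)| = 6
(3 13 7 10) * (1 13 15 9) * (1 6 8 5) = (1 13 7 10 3 15 9 6 8 5) = [0, 13, 2, 15, 4, 1, 8, 10, 5, 6, 3, 11, 12, 7, 14, 9]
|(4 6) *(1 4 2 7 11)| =6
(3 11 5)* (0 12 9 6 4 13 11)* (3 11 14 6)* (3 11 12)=[3, 1, 2, 0, 13, 12, 4, 7, 8, 11, 10, 5, 9, 14, 6]=(0 3)(4 13 14 6)(5 12 9 11)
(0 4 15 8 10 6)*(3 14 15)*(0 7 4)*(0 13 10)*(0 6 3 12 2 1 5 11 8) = (0 13 10 3 14 15)(1 5 11 8 6 7 4 12 2) = [13, 5, 1, 14, 12, 11, 7, 4, 6, 9, 3, 8, 2, 10, 15, 0]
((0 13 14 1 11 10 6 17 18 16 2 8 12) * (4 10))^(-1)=(0 12 8 2 16 18 17 6 10 4 11 1 14 13)=[12, 14, 16, 3, 11, 5, 10, 7, 2, 9, 4, 1, 8, 0, 13, 15, 18, 6, 17]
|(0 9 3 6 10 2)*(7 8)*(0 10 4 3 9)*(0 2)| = 6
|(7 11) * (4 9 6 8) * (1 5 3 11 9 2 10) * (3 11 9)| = 11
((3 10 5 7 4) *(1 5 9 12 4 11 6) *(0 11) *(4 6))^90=(0 4 10 12 1 7 11 3 9 6 5)=[4, 7, 2, 9, 10, 0, 5, 11, 8, 6, 12, 3, 1]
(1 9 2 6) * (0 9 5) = (0 9 2 6 1 5) = [9, 5, 6, 3, 4, 0, 1, 7, 8, 2]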